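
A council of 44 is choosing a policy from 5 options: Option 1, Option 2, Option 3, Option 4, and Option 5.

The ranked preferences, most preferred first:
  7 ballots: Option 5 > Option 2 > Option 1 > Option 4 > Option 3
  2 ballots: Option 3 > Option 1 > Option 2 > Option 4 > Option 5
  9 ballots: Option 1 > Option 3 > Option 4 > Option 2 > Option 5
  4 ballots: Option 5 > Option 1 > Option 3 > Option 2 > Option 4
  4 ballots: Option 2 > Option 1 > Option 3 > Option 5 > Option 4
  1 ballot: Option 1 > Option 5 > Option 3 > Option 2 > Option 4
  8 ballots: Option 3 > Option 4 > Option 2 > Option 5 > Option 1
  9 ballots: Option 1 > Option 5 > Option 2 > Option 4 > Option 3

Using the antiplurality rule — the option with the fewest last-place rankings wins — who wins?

Last-place votes: Option 1 8, Option 2 0, Option 3 16, Option 4 9, Option 5 11.

Option 2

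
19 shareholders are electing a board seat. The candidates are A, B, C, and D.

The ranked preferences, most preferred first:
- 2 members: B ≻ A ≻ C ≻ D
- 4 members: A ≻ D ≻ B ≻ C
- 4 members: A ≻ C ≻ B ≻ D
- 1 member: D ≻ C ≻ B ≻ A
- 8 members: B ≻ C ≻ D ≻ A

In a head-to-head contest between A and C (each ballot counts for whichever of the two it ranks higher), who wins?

A

A is ranked above C on 10 ballots; C above A on 9.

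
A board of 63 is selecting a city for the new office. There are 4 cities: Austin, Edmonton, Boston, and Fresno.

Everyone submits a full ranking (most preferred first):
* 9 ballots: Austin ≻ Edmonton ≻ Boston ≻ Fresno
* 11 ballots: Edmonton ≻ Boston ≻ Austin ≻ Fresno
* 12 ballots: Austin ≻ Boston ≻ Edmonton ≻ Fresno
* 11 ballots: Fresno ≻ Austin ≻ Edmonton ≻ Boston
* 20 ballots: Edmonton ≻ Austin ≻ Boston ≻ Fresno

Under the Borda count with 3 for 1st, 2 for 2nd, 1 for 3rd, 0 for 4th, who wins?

Austin

Austin: 9×3 + 11×1 + 12×3 + 11×2 + 20×2 = 136
Edmonton: 9×2 + 11×3 + 12×1 + 11×1 + 20×3 = 134
Boston: 9×1 + 11×2 + 12×2 + 11×0 + 20×1 = 75
Fresno: 9×0 + 11×0 + 12×0 + 11×3 + 20×0 = 33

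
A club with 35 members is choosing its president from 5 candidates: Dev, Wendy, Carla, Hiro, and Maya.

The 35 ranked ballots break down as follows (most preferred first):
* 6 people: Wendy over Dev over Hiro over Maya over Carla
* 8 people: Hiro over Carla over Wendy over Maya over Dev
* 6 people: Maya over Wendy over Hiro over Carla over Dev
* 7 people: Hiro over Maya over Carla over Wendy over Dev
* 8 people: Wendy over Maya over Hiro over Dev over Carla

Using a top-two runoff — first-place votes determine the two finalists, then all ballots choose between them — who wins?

Round 1 first-place votes: Dev 0, Wendy 14, Carla 0, Hiro 15, Maya 6. Hiro and Wendy advance.
Runoff: Hiro is ranked above Wendy on 15 ballots, Wendy above Hiro on 20.

Wendy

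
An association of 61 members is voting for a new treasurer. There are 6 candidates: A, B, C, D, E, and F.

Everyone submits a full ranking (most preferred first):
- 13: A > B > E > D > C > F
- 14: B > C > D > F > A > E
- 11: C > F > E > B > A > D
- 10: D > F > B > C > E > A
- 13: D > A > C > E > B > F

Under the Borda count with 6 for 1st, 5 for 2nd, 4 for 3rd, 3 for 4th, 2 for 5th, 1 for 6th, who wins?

B

A: 13×6 + 14×2 + 11×2 + 10×1 + 13×5 = 203
B: 13×5 + 14×6 + 11×3 + 10×4 + 13×2 = 248
C: 13×2 + 14×5 + 11×6 + 10×3 + 13×4 = 244
D: 13×3 + 14×4 + 11×1 + 10×6 + 13×6 = 244
E: 13×4 + 14×1 + 11×4 + 10×2 + 13×3 = 169
F: 13×1 + 14×3 + 11×5 + 10×5 + 13×1 = 173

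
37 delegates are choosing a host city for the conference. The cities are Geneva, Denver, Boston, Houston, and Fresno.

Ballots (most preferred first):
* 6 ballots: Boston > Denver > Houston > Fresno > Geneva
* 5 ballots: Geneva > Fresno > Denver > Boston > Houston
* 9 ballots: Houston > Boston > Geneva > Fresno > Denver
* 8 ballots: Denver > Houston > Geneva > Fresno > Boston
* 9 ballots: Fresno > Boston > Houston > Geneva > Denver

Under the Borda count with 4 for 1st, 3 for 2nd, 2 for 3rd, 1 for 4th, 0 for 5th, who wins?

Houston

Geneva: 6×0 + 5×4 + 9×2 + 8×2 + 9×1 = 63
Denver: 6×3 + 5×2 + 9×0 + 8×4 + 9×0 = 60
Boston: 6×4 + 5×1 + 9×3 + 8×0 + 9×3 = 83
Houston: 6×2 + 5×0 + 9×4 + 8×3 + 9×2 = 90
Fresno: 6×1 + 5×3 + 9×1 + 8×1 + 9×4 = 74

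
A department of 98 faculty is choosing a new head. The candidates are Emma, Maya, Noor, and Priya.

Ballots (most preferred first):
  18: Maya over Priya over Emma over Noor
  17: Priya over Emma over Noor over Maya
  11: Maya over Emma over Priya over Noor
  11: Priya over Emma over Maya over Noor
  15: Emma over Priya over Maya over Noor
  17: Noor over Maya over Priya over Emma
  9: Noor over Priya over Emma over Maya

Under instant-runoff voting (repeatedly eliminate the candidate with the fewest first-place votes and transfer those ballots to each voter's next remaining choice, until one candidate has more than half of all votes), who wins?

Round 1: Emma 15, Maya 29, Noor 26, Priya 28. Emma eliminated.
Round 2: Maya 29, Noor 26, Priya 43. Noor eliminated.
Round 3: Maya 46, Priya 52. Priya has a majority (≥50).

Priya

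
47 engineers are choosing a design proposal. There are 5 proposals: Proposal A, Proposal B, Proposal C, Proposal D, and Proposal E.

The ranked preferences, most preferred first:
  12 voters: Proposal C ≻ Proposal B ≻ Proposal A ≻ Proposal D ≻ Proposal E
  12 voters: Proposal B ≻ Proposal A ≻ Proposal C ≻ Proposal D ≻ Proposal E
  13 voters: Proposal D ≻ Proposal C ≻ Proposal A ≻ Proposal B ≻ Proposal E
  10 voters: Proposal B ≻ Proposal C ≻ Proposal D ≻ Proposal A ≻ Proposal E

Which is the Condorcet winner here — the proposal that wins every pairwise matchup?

Proposal C

Proposal C vs Proposal A: 35–12
Proposal C vs Proposal B: 25–22
Proposal C vs Proposal D: 34–13
Proposal C vs Proposal E: 47–0
Proposal C beats every other proposal.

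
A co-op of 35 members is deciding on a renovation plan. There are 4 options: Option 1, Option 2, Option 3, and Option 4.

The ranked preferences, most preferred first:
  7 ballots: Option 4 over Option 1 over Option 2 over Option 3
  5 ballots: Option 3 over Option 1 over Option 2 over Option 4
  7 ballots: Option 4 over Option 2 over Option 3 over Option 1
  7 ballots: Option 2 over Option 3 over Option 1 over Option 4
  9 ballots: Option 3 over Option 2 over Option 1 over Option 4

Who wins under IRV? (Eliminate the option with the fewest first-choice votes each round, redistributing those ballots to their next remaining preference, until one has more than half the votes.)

Round 1: Option 1 0, Option 2 7, Option 3 14, Option 4 14. Option 1 eliminated.
Round 2: Option 2 7, Option 3 14, Option 4 14. Option 2 eliminated.
Round 3: Option 3 21, Option 4 14. Option 3 has a majority (≥18).

Option 3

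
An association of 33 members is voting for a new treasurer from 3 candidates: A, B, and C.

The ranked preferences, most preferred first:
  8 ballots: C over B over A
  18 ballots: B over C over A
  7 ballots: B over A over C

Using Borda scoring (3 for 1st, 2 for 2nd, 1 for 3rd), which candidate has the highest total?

A: 8×1 + 18×1 + 7×2 = 40
B: 8×2 + 18×3 + 7×3 = 91
C: 8×3 + 18×2 + 7×1 = 67

B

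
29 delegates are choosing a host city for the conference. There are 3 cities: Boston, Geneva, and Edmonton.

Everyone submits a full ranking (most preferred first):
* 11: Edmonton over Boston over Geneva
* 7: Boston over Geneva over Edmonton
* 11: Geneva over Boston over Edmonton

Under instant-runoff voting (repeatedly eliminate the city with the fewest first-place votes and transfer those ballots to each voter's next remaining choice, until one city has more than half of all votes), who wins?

Round 1: Boston 7, Geneva 11, Edmonton 11. Boston eliminated.
Round 2: Geneva 18, Edmonton 11. Geneva has a majority (≥15).

Geneva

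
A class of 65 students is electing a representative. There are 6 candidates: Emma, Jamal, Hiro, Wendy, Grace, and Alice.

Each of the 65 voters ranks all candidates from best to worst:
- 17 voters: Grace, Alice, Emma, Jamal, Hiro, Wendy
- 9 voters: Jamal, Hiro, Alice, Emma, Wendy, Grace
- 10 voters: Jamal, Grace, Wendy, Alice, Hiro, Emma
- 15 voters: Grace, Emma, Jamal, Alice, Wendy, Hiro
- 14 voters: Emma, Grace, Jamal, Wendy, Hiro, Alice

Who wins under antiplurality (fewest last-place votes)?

Jamal

Last-place votes: Emma 10, Jamal 0, Hiro 15, Wendy 17, Grace 9, Alice 14.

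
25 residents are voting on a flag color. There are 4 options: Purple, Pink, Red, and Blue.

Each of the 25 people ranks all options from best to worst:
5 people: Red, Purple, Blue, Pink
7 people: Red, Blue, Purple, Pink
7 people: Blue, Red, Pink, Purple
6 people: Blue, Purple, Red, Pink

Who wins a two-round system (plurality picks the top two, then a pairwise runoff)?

Blue

Round 1 first-place votes: Purple 0, Pink 0, Red 12, Blue 13. Blue and Red advance.
Runoff: Blue is ranked above Red on 13 ballots, Red above Blue on 12.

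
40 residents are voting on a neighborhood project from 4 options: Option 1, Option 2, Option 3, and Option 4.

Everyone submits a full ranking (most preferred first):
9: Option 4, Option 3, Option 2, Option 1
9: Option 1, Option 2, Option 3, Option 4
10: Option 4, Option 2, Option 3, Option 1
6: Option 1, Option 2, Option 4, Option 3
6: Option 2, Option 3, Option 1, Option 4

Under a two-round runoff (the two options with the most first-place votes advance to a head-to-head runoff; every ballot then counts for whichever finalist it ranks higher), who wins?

Round 1 first-place votes: Option 1 15, Option 2 6, Option 3 0, Option 4 19. Option 4 and Option 1 advance.
Runoff: Option 4 is ranked above Option 1 on 19 ballots, Option 1 above Option 4 on 21.

Option 1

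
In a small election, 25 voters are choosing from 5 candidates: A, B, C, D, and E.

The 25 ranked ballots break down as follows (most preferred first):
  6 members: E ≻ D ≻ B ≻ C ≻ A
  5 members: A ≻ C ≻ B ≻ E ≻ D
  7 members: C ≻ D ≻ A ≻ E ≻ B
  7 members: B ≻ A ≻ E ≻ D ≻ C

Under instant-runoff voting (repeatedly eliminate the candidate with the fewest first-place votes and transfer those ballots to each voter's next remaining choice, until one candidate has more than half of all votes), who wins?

B

Round 1: A 5, B 7, C 7, D 0, E 6. D eliminated.
Round 2: A 5, B 7, C 7, E 6. A eliminated.
Round 3: B 7, C 12, E 6. E eliminated.
Round 4: B 13, C 12. B has a majority (≥13).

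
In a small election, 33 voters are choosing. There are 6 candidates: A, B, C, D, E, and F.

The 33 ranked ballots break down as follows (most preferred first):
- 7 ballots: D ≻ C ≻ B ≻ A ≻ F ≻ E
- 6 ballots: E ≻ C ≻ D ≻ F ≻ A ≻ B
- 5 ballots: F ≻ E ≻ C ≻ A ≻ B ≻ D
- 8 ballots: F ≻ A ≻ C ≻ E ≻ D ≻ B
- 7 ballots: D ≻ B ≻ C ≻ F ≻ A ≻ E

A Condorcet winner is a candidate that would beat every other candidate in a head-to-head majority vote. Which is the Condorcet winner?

C

C vs A: 25–8
C vs B: 26–7
C vs D: 19–14
C vs E: 22–11
C vs F: 20–13
C beats every other candidate.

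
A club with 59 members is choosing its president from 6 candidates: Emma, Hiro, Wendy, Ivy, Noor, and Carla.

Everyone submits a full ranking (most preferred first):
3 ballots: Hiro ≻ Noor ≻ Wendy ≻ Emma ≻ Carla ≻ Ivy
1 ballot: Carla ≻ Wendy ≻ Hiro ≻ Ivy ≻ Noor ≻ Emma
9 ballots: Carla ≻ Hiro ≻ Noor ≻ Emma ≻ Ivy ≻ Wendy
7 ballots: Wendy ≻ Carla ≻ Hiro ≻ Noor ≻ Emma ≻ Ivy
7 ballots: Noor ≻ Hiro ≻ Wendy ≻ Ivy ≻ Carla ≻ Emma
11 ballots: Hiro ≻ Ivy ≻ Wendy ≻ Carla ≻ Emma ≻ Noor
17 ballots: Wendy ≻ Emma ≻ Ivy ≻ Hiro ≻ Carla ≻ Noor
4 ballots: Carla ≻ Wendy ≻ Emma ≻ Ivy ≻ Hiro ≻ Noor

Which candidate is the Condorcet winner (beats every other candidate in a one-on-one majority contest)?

Hiro

Hiro vs Emma: 38–21
Hiro vs Wendy: 30–29
Hiro vs Ivy: 38–21
Hiro vs Noor: 52–7
Hiro vs Carla: 38–21
Hiro beats every other candidate.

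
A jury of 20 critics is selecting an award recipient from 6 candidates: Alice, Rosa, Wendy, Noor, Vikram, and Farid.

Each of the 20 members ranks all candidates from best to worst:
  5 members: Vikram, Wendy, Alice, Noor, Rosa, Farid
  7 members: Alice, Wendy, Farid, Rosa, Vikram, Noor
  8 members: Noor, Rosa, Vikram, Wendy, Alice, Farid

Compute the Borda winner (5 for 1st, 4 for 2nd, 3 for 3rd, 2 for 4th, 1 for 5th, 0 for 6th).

Alice: 5×3 + 7×5 + 8×1 = 58
Rosa: 5×1 + 7×2 + 8×4 = 51
Wendy: 5×4 + 7×4 + 8×2 = 64
Noor: 5×2 + 7×0 + 8×5 = 50
Vikram: 5×5 + 7×1 + 8×3 = 56
Farid: 5×0 + 7×3 + 8×0 = 21

Wendy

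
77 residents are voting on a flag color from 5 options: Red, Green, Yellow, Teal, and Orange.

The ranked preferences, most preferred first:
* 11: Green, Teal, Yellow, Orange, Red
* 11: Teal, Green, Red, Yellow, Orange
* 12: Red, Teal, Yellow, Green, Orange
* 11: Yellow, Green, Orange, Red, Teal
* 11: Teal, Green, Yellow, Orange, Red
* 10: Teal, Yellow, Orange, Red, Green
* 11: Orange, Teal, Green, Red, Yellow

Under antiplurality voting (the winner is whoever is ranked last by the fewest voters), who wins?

Last-place votes: Red 22, Green 10, Yellow 11, Teal 11, Orange 23.

Green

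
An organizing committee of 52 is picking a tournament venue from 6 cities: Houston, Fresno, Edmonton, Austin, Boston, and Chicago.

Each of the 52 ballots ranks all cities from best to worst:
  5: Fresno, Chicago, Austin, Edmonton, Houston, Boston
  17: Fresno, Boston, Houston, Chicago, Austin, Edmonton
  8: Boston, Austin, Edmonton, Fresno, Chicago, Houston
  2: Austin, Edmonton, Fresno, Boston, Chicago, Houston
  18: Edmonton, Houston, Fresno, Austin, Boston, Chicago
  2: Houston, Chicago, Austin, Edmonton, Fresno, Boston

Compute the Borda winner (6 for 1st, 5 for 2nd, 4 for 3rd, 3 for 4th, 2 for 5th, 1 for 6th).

Houston: 5×2 + 17×4 + 8×1 + 2×1 + 18×5 + 2×6 = 190
Fresno: 5×6 + 17×6 + 8×3 + 2×4 + 18×4 + 2×2 = 240
Edmonton: 5×3 + 17×1 + 8×4 + 2×5 + 18×6 + 2×3 = 188
Austin: 5×4 + 17×2 + 8×5 + 2×6 + 18×3 + 2×4 = 168
Boston: 5×1 + 17×5 + 8×6 + 2×3 + 18×2 + 2×1 = 182
Chicago: 5×5 + 17×3 + 8×2 + 2×2 + 18×1 + 2×5 = 124

Fresno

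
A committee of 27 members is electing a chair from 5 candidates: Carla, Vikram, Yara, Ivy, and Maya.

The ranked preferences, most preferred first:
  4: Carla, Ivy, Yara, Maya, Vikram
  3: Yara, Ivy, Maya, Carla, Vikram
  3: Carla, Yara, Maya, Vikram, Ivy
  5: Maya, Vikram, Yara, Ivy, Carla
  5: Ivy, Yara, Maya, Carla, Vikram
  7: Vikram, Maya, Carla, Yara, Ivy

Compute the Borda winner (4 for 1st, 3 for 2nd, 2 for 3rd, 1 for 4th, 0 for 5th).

Maya

Carla: 4×4 + 3×1 + 3×4 + 5×0 + 5×1 + 7×2 = 50
Vikram: 4×0 + 3×0 + 3×1 + 5×3 + 5×0 + 7×4 = 46
Yara: 4×2 + 3×4 + 3×3 + 5×2 + 5×3 + 7×1 = 61
Ivy: 4×3 + 3×3 + 3×0 + 5×1 + 5×4 + 7×0 = 46
Maya: 4×1 + 3×2 + 3×2 + 5×4 + 5×2 + 7×3 = 67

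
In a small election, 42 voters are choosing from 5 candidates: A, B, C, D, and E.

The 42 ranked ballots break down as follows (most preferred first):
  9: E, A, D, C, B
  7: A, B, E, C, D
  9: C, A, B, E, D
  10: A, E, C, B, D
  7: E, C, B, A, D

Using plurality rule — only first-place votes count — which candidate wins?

First-place votes: A 17, B 0, C 9, D 0, E 16.

A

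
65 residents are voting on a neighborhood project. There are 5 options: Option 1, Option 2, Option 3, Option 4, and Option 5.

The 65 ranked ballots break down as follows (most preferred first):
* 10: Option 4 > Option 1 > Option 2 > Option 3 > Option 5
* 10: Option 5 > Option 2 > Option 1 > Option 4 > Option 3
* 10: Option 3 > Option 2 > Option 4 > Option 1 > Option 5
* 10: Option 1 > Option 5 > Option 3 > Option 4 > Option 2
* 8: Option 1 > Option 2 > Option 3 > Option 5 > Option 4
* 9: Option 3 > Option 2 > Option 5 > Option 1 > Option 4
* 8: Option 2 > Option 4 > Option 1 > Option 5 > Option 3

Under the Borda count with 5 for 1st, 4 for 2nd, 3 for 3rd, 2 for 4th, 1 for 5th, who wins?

Option 2

Option 1: 10×4 + 10×3 + 10×2 + 10×5 + 8×5 + 9×2 + 8×3 = 222
Option 2: 10×3 + 10×4 + 10×4 + 10×1 + 8×4 + 9×4 + 8×5 = 228
Option 3: 10×2 + 10×1 + 10×5 + 10×3 + 8×3 + 9×5 + 8×1 = 187
Option 4: 10×5 + 10×2 + 10×3 + 10×2 + 8×1 + 9×1 + 8×4 = 169
Option 5: 10×1 + 10×5 + 10×1 + 10×4 + 8×2 + 9×3 + 8×2 = 169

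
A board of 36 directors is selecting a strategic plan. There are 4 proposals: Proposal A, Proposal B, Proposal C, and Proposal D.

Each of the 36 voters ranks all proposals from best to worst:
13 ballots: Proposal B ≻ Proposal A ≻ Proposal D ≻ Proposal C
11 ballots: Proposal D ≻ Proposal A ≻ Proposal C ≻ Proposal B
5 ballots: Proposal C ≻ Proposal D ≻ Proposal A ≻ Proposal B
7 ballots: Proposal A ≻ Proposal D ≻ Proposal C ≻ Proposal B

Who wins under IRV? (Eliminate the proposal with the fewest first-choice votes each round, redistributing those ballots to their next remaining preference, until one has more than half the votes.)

Proposal D

Round 1: Proposal A 7, Proposal B 13, Proposal C 5, Proposal D 11. Proposal C eliminated.
Round 2: Proposal A 7, Proposal B 13, Proposal D 16. Proposal A eliminated.
Round 3: Proposal B 13, Proposal D 23. Proposal D has a majority (≥19).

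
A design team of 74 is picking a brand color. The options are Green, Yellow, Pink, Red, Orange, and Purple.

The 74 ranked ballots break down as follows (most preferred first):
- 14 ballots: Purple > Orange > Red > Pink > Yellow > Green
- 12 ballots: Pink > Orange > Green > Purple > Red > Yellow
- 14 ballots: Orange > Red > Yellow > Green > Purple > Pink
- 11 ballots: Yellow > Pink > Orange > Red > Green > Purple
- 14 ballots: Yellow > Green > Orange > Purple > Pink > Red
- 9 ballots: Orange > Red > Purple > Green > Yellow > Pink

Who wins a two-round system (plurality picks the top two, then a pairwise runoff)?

Orange

Round 1 first-place votes: Green 0, Yellow 25, Pink 12, Red 0, Orange 23, Purple 14. Yellow and Orange advance.
Runoff: Yellow is ranked above Orange on 25 ballots, Orange above Yellow on 49.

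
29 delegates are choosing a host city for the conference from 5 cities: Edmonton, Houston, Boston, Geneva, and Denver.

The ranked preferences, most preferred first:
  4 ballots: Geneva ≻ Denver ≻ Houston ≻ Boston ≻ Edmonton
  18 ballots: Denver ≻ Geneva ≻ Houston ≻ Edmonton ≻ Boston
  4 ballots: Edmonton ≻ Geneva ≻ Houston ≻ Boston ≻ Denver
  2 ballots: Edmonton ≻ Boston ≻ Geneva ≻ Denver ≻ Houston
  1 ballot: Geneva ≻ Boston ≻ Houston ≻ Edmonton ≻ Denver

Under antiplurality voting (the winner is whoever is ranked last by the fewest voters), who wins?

Geneva

Last-place votes: Edmonton 4, Houston 2, Boston 18, Geneva 0, Denver 5.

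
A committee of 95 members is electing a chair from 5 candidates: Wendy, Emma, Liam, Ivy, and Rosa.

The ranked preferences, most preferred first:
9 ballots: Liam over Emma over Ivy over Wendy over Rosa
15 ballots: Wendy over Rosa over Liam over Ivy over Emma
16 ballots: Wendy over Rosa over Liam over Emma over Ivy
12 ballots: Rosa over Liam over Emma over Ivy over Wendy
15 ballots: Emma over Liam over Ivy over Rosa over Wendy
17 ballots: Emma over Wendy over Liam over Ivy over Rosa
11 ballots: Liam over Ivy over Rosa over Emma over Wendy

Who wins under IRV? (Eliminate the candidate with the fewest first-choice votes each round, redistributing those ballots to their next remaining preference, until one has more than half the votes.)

Liam

Round 1: Wendy 31, Emma 32, Liam 20, Ivy 0, Rosa 12. Ivy eliminated.
Round 2: Wendy 31, Emma 32, Liam 20, Rosa 12. Rosa eliminated.
Round 3: Wendy 31, Emma 32, Liam 32. Wendy eliminated.
Round 4: Emma 32, Liam 63. Liam has a majority (≥48).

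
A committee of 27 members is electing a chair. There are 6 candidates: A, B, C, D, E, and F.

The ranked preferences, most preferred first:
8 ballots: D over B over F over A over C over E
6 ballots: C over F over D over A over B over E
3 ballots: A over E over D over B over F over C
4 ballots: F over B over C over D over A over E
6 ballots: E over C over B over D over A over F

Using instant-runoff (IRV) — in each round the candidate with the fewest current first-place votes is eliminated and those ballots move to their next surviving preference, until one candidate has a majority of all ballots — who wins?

C

Round 1: A 3, B 0, C 6, D 8, E 6, F 4. B eliminated.
Round 2: A 3, C 6, D 8, E 6, F 4. A eliminated.
Round 3: C 6, D 8, E 9, F 4. F eliminated.
Round 4: C 10, D 8, E 9. D eliminated.
Round 5: C 18, E 9. C has a majority (≥14).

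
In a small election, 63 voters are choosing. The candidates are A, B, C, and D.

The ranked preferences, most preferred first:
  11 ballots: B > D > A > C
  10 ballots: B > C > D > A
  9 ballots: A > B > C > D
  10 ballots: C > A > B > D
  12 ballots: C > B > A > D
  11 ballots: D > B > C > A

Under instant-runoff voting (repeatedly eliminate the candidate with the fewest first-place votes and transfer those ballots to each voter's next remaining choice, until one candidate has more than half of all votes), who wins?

Round 1: A 9, B 21, C 22, D 11. A eliminated.
Round 2: B 30, C 22, D 11. D eliminated.
Round 3: B 41, C 22. B has a majority (≥32).

B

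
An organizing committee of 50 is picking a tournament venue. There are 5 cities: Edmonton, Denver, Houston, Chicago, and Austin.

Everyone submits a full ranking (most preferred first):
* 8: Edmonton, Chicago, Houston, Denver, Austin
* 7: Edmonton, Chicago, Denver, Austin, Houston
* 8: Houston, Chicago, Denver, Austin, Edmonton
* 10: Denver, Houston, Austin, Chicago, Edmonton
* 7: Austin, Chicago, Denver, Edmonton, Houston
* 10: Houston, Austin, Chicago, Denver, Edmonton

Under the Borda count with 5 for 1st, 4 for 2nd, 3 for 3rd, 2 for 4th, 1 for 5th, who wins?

Edmonton: 8×5 + 7×5 + 8×1 + 10×1 + 7×2 + 10×1 = 117
Denver: 8×2 + 7×3 + 8×3 + 10×5 + 7×3 + 10×2 = 152
Houston: 8×3 + 7×1 + 8×5 + 10×4 + 7×1 + 10×5 = 168
Chicago: 8×4 + 7×4 + 8×4 + 10×2 + 7×4 + 10×3 = 170
Austin: 8×1 + 7×2 + 8×2 + 10×3 + 7×5 + 10×4 = 143

Chicago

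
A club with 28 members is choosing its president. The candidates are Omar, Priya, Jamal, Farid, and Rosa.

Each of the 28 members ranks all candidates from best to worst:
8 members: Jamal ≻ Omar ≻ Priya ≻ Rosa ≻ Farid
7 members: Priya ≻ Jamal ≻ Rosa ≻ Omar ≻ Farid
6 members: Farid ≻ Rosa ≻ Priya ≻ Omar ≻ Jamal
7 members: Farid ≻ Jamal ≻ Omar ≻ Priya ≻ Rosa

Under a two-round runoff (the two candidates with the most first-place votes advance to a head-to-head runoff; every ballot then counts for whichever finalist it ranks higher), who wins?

Round 1 first-place votes: Omar 0, Priya 7, Jamal 8, Farid 13, Rosa 0. Farid and Jamal advance.
Runoff: Farid is ranked above Jamal on 13 ballots, Jamal above Farid on 15.

Jamal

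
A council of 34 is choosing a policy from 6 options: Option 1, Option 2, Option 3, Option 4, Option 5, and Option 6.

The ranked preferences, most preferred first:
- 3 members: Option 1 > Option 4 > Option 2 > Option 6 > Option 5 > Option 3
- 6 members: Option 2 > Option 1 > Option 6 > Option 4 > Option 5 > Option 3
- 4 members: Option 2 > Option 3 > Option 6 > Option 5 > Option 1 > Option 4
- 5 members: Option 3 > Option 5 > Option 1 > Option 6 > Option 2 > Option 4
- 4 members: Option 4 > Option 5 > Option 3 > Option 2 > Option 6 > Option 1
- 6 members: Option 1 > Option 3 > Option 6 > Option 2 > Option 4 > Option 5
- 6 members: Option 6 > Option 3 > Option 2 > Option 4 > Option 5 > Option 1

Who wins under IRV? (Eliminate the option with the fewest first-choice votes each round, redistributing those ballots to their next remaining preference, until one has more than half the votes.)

Round 1: Option 1 9, Option 2 10, Option 3 5, Option 4 4, Option 5 0, Option 6 6. Option 5 eliminated.
Round 2: Option 1 9, Option 2 10, Option 3 5, Option 4 4, Option 6 6. Option 4 eliminated.
Round 3: Option 1 9, Option 2 10, Option 3 9, Option 6 6. Option 6 eliminated.
Round 4: Option 1 9, Option 2 10, Option 3 15. Option 1 eliminated.
Round 5: Option 2 13, Option 3 21. Option 3 has a majority (≥18).

Option 3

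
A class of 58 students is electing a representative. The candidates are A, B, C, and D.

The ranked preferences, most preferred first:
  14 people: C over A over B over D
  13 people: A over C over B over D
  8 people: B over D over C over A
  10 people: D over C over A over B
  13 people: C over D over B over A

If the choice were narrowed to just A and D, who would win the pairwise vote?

D

A is ranked above D on 27 ballots; D above A on 31.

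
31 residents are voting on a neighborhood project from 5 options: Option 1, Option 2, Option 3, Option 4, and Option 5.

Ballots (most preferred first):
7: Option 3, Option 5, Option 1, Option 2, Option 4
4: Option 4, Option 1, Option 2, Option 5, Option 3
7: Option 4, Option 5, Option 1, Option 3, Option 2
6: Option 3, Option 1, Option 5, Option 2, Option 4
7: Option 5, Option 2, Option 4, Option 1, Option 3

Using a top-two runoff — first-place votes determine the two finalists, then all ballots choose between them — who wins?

Option 4

Round 1 first-place votes: Option 1 0, Option 2 0, Option 3 13, Option 4 11, Option 5 7. Option 3 and Option 4 advance.
Runoff: Option 3 is ranked above Option 4 on 13 ballots, Option 4 above Option 3 on 18.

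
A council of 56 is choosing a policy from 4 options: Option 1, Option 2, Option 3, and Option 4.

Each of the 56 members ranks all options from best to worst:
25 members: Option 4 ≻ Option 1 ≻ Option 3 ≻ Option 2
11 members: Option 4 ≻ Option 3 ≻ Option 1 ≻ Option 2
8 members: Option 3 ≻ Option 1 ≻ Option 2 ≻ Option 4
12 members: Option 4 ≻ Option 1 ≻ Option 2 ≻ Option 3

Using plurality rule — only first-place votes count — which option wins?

Option 4

First-place votes: Option 1 0, Option 2 0, Option 3 8, Option 4 48.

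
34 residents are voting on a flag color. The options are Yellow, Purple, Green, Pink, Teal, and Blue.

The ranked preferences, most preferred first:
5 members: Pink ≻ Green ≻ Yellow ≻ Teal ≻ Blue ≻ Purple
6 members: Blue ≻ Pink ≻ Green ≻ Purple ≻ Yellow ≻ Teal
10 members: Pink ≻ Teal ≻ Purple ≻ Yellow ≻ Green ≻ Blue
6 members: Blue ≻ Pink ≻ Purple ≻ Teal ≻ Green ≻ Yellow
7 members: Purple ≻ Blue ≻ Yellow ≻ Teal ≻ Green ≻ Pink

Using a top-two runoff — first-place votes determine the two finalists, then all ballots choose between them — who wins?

Blue

Round 1 first-place votes: Yellow 0, Purple 7, Green 0, Pink 15, Teal 0, Blue 12. Pink and Blue advance.
Runoff: Pink is ranked above Blue on 15 ballots, Blue above Pink on 19.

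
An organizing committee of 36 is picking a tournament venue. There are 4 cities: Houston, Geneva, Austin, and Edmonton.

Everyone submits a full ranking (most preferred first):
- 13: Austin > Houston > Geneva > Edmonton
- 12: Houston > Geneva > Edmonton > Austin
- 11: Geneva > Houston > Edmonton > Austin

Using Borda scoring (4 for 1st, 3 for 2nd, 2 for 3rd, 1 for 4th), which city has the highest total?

Houston

Houston: 13×3 + 12×4 + 11×3 = 120
Geneva: 13×2 + 12×3 + 11×4 = 106
Austin: 13×4 + 12×1 + 11×1 = 75
Edmonton: 13×1 + 12×2 + 11×2 = 59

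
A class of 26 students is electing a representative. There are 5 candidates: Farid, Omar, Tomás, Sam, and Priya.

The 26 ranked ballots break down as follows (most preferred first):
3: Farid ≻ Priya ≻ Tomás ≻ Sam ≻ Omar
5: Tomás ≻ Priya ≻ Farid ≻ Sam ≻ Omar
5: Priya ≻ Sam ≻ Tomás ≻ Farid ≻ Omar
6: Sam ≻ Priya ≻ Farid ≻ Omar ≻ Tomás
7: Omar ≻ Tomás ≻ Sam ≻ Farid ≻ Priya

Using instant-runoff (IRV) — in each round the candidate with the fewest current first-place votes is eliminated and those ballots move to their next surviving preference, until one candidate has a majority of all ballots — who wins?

Round 1: Farid 3, Omar 7, Tomás 5, Sam 6, Priya 5. Farid eliminated.
Round 2: Omar 7, Tomás 5, Sam 6, Priya 8. Tomás eliminated.
Round 3: Omar 7, Sam 6, Priya 13. Sam eliminated.
Round 4: Omar 7, Priya 19. Priya has a majority (≥14).

Priya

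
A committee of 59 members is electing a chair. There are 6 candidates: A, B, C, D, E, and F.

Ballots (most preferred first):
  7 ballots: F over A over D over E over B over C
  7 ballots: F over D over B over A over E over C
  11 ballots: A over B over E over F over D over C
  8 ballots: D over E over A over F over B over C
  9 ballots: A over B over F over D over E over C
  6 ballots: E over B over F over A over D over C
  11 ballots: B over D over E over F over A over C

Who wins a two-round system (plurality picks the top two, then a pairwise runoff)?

Round 1 first-place votes: A 20, B 11, C 0, D 8, E 6, F 14. A and F advance.
Runoff: A is ranked above F on 28 ballots, F above A on 31.

F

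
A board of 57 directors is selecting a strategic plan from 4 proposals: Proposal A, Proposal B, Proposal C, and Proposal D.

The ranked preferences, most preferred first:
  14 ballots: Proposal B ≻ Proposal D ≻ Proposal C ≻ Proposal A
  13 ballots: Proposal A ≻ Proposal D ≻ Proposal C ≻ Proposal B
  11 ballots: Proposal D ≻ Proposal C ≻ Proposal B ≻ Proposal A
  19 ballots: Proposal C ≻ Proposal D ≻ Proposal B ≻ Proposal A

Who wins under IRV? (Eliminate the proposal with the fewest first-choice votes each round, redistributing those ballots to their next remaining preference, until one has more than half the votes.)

Round 1: Proposal A 13, Proposal B 14, Proposal C 19, Proposal D 11. Proposal D eliminated.
Round 2: Proposal A 13, Proposal B 14, Proposal C 30. Proposal C has a majority (≥29).

Proposal C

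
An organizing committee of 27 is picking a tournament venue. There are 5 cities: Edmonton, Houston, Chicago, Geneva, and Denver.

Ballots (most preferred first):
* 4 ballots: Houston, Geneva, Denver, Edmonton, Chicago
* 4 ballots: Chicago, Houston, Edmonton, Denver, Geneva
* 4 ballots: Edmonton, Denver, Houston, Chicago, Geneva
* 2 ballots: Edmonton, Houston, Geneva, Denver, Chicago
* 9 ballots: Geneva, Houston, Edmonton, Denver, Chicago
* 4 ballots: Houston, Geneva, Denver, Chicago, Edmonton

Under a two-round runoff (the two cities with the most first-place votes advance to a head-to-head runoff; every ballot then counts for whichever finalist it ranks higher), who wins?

Houston

Round 1 first-place votes: Edmonton 6, Houston 8, Chicago 4, Geneva 9, Denver 0. Geneva and Houston advance.
Runoff: Geneva is ranked above Houston on 9 ballots, Houston above Geneva on 18.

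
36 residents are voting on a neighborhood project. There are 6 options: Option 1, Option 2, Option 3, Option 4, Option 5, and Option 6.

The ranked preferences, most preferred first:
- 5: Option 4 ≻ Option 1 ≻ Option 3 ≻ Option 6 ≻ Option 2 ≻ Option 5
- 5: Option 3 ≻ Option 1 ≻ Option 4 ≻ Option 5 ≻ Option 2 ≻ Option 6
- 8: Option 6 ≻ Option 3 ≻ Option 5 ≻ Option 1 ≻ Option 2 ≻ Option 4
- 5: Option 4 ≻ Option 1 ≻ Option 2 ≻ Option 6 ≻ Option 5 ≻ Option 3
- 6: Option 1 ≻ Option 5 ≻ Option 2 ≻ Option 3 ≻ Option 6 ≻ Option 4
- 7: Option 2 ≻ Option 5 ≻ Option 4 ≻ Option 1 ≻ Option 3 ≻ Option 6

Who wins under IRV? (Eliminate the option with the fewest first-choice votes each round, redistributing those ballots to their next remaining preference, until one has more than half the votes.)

Round 1: Option 1 6, Option 2 7, Option 3 5, Option 4 10, Option 5 0, Option 6 8. Option 5 eliminated.
Round 2: Option 1 6, Option 2 7, Option 3 5, Option 4 10, Option 6 8. Option 3 eliminated.
Round 3: Option 1 11, Option 2 7, Option 4 10, Option 6 8. Option 2 eliminated.
Round 4: Option 1 11, Option 4 17, Option 6 8. Option 6 eliminated.
Round 5: Option 1 19, Option 4 17. Option 1 has a majority (≥19).

Option 1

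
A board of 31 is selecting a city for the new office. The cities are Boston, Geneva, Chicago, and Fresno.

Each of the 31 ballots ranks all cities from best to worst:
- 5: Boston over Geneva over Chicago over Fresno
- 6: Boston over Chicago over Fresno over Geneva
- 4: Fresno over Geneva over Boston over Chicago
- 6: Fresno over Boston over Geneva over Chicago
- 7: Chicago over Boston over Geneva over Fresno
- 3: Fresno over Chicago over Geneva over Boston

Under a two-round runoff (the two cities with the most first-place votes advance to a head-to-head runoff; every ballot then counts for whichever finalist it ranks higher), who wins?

Boston

Round 1 first-place votes: Boston 11, Geneva 0, Chicago 7, Fresno 13. Fresno and Boston advance.
Runoff: Fresno is ranked above Boston on 13 ballots, Boston above Fresno on 18.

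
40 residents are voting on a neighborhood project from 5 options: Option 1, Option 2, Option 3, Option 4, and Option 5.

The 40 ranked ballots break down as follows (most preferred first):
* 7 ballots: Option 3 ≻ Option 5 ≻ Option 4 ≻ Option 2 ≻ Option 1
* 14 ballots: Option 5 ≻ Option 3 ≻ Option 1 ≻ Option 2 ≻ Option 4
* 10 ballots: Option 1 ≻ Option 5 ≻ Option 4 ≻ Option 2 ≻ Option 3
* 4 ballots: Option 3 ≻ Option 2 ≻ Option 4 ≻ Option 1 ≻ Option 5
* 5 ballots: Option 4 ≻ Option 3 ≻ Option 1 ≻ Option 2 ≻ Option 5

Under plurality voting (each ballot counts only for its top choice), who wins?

First-place votes: Option 1 10, Option 2 0, Option 3 11, Option 4 5, Option 5 14.

Option 5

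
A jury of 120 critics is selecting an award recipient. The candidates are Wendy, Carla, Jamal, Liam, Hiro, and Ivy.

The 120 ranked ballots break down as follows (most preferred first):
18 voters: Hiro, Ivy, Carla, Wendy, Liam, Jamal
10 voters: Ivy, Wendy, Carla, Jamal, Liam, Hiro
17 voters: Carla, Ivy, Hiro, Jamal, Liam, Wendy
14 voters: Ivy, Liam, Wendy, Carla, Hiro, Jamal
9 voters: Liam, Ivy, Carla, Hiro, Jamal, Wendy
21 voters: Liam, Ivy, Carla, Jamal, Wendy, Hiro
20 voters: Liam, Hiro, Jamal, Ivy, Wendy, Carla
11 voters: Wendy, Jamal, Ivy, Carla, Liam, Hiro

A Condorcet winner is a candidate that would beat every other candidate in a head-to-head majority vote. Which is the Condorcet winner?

Ivy vs Wendy: 109–11
Ivy vs Carla: 103–17
Ivy vs Jamal: 89–31
Ivy vs Liam: 70–50
Ivy vs Hiro: 82–38
Ivy beats every other candidate.

Ivy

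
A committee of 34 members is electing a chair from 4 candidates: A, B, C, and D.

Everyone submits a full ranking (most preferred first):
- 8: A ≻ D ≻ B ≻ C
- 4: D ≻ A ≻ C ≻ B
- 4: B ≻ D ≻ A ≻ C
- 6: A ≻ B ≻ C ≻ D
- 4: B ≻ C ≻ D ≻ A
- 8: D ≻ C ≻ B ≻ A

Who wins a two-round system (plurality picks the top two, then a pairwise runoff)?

D

Round 1 first-place votes: A 14, B 8, C 0, D 12. A and D advance.
Runoff: A is ranked above D on 14 ballots, D above A on 20.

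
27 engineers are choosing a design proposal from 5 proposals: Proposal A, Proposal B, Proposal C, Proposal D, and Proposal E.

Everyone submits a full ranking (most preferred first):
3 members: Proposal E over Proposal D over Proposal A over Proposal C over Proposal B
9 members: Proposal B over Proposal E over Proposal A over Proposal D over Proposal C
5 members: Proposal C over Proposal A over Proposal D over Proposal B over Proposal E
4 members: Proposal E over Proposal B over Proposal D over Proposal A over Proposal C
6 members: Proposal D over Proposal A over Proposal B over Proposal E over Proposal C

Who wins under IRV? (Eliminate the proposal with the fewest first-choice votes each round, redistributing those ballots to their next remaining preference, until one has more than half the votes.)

Round 1: Proposal A 0, Proposal B 9, Proposal C 5, Proposal D 6, Proposal E 7. Proposal A eliminated.
Round 2: Proposal B 9, Proposal C 5, Proposal D 6, Proposal E 7. Proposal C eliminated.
Round 3: Proposal B 9, Proposal D 11, Proposal E 7. Proposal E eliminated.
Round 4: Proposal B 13, Proposal D 14. Proposal D has a majority (≥14).

Proposal D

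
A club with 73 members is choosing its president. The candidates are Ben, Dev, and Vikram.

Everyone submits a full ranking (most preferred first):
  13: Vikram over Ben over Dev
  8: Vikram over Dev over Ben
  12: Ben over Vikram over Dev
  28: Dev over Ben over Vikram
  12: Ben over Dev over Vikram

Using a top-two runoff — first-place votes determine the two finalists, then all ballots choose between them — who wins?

Ben

Round 1 first-place votes: Ben 24, Dev 28, Vikram 21. Dev and Ben advance.
Runoff: Dev is ranked above Ben on 36 ballots, Ben above Dev on 37.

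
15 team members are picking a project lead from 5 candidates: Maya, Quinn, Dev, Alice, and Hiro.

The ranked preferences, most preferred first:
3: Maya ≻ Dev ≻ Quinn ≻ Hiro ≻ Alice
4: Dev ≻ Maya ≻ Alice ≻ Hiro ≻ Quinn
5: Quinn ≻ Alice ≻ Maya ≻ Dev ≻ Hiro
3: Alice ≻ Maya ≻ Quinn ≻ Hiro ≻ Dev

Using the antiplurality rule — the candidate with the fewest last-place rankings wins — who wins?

Last-place votes: Maya 0, Quinn 4, Dev 3, Alice 3, Hiro 5.

Maya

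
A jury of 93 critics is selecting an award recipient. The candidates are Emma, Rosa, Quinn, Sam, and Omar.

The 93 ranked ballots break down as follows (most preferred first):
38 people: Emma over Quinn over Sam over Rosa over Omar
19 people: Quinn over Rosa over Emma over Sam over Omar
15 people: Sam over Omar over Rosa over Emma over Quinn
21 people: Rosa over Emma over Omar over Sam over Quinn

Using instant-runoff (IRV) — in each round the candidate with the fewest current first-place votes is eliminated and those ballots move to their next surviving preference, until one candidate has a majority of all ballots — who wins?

Rosa

Round 1: Emma 38, Rosa 21, Quinn 19, Sam 15, Omar 0. Omar eliminated.
Round 2: Emma 38, Rosa 21, Quinn 19, Sam 15. Sam eliminated.
Round 3: Emma 38, Rosa 36, Quinn 19. Quinn eliminated.
Round 4: Emma 38, Rosa 55. Rosa has a majority (≥47).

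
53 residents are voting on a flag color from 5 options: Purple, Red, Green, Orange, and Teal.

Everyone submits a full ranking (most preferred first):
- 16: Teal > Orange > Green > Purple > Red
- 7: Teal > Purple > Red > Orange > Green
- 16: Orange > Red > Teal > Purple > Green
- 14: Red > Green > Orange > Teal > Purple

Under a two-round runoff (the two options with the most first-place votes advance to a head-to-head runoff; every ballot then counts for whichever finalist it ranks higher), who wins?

Orange

Round 1 first-place votes: Purple 0, Red 14, Green 0, Orange 16, Teal 23. Teal and Orange advance.
Runoff: Teal is ranked above Orange on 23 ballots, Orange above Teal on 30.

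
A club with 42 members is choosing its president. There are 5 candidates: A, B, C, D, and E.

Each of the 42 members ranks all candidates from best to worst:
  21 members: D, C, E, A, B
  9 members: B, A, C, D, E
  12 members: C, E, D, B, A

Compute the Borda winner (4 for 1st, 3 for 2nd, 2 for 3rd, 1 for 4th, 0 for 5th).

A: 21×1 + 9×3 + 12×0 = 48
B: 21×0 + 9×4 + 12×1 = 48
C: 21×3 + 9×2 + 12×4 = 129
D: 21×4 + 9×1 + 12×2 = 117
E: 21×2 + 9×0 + 12×3 = 78

C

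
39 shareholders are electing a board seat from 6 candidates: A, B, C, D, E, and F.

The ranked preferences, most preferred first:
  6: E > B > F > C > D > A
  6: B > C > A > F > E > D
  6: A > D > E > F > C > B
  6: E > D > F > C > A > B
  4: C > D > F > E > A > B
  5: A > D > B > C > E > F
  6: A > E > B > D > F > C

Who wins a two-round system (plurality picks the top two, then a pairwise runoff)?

Round 1 first-place votes: A 17, B 6, C 4, D 0, E 12, F 0. A and E advance.
Runoff: A is ranked above E on 23 ballots, E above A on 16.

A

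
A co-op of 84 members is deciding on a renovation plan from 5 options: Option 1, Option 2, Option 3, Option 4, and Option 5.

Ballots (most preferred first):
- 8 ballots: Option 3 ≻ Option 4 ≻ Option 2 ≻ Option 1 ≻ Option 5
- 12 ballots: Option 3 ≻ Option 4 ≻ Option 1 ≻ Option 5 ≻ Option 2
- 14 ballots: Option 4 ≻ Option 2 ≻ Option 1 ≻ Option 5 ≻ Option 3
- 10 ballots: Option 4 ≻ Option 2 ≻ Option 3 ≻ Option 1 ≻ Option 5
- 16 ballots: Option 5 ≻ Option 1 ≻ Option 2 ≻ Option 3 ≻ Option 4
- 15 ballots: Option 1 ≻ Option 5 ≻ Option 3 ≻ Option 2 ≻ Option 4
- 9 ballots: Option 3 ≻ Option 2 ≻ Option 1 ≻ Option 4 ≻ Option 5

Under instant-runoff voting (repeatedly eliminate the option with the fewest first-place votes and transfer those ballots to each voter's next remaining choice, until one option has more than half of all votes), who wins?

Option 5

Round 1: Option 1 15, Option 2 0, Option 3 29, Option 4 24, Option 5 16. Option 2 eliminated.
Round 2: Option 1 15, Option 3 29, Option 4 24, Option 5 16. Option 1 eliminated.
Round 3: Option 3 29, Option 4 24, Option 5 31. Option 4 eliminated.
Round 4: Option 3 39, Option 5 45. Option 5 has a majority (≥43).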